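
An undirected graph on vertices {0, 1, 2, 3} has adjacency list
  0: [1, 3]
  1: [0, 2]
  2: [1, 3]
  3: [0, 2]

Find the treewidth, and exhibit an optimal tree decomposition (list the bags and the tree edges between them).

Each bag holds 3 vertices, so the decomposition has width 2, which upper-bounds the treewidth. The edges 0–1–2–3–0 form a cycle, so G is not a tree and its treewidth is at least 2. Hence tw(G) = 2 exactly.

Treewidth 2.
Bags: B1 = {0, 1, 2}  B2 = {0, 2, 3}
Tree: B1–B2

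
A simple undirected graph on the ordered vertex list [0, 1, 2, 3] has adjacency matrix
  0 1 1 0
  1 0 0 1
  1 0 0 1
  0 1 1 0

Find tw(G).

2

A width-2 tree decomposition is:
Bags: B1 = {0, 1, 2}  B2 = {1, 2, 3}
Tree: B1–B2
Every bag has size at most 3, so the width is 3 − 1 = 2 and tw(G) ≤ 2. Since 2–0–1–3–2 is a cycle in G, G is not acyclic. Forests are exactly the graphs of treewidth ≤ 1, so tw(G) ≥ 2. Therefore the treewidth is 2.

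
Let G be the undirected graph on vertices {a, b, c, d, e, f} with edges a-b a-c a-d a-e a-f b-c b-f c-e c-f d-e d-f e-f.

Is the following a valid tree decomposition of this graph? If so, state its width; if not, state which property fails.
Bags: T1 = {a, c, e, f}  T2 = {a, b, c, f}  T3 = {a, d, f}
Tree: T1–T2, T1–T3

A tree decomposition must satisfy three properties: every vertex lies in some bag; for every edge, both endpoints lie together in some bag; and for every vertex, the bags containing it form a connected subtree. Here edge (e,d) lies in no bag, so the decomposition is invalid.

No — edge (e,d) lies in no bag.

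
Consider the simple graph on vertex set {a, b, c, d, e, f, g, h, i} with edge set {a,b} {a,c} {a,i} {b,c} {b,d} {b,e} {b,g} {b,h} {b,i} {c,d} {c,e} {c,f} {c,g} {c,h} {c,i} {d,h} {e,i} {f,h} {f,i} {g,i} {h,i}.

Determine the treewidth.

A width-3 tree decomposition is:
Bags: B1 = {b, c, e, i}  B2 = {b, c, h, i}  B3 = {c, f, h, i}  B4 = {b, c, d, h}  B5 = {a, b, c, i}  B6 = {b, c, g, i}
Tree: B1–B2, B2–B3, B2–B4, B1–B5, B2–B6
The largest bag has 4 vertices, giving width 3; this decomposition certifies tw(G) ≤ 3. On the other hand G contains the 4-clique {c, f, h, i}. A clique must lie in a single bag of any decomposition, so no decomposition can have width below 3. The upper and lower bounds meet at 3, so that is the treewidth.

3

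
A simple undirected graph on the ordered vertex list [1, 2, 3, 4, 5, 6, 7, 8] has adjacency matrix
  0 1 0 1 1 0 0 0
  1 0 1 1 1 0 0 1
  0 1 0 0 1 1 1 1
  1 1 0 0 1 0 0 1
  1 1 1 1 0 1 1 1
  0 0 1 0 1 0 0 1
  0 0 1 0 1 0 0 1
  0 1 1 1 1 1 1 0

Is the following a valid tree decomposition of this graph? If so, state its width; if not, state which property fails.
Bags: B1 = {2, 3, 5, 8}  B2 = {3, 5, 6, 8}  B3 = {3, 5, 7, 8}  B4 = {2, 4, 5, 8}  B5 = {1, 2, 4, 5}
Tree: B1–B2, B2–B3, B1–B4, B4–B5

Yes; width 3.

Every vertex of G appears in some bag (union = {1, 2, 3, 4, 5, 6, 7, 8}); every edge is covered by a bag; and for each vertex v the set of bags containing v is connected in the bag tree. The decomposition is therefore valid. The largest bag has 4 vertices, so the width is 3.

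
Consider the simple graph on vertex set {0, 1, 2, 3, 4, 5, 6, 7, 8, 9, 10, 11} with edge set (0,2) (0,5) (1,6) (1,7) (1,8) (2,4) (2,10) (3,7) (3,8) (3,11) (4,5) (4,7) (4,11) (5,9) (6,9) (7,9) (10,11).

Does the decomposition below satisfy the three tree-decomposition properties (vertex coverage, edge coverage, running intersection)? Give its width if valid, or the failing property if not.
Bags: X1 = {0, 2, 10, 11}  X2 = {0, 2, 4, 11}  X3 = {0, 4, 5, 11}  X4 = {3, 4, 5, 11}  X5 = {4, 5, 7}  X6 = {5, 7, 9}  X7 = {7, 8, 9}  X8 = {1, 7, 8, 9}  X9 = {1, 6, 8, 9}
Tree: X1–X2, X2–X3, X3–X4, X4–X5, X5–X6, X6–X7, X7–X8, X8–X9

A tree decomposition must satisfy three properties: every vertex lies in some bag; for every edge, both endpoints lie together in some bag; and for every vertex, the bags containing it form a connected subtree. Here edge (3,7) lies in no bag, so the decomposition is invalid.

No — edge (3,7) lies in no bag.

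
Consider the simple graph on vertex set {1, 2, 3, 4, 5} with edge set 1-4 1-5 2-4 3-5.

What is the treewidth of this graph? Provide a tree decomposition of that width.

Treewidth 1.
One such decomposition:
Bags: B1 = {2, 4}  B2 = {1, 4}  B3 = {1, 5}  B4 = {3, 5}
Tree: B1–B2, B2–B3, B3–B4

The largest bag has 2 vertices, giving width 1; this decomposition certifies tw(G) ≤ 1. G has an edge, so its treewidth is at least 1. Hence tw(G) = 1 exactly.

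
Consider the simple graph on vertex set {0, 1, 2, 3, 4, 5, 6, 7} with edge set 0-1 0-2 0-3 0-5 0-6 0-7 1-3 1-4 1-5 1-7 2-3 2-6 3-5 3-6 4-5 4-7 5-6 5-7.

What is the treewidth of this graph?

3

A width-3 tree decomposition is:
Bags: B1 = {1, 4, 5, 7}  B2 = {0, 1, 5, 7}  B3 = {0, 1, 3, 5}  B4 = {0, 3, 5, 6}  B5 = {0, 2, 3, 6}
Tree: B1–B2, B2–B3, B3–B4, B4–B5
Every bag has size at most 4, so the width is 4 − 1 = 3 and tw(G) ≤ 3. Conversely, {0, 2, 3, 6} is a clique of size 4, and the vertices of any clique must share a bag in every tree decomposition; so some bag has ≥ 4 vertices and tw(G) ≥ 3. Hence tw(G) = 3 exactly.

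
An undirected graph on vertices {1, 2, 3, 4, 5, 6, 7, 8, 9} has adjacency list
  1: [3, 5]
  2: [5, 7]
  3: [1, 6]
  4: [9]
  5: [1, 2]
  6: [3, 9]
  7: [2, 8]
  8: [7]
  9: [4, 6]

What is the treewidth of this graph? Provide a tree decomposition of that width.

Every bag has size at most 2, so the width is 2 − 1 = 1 and tw(G) ≤ 1. Since G has at least one edge (e.g. 4–9), it is not an edgeless graph, so tw(G) ≥ 1. Therefore the treewidth is 1.

Treewidth 1.
One such decomposition:
Bags: B1 = {4, 9}  B2 = {6, 9}  B3 = {3, 6}  B4 = {1, 3}  B5 = {1, 5}  B6 = {2, 5}  B7 = {2, 7}  B8 = {7, 8}
Tree: B1–B2, B2–B3, B3–B4, B4–B5, B5–B6, B6–B7, B7–B8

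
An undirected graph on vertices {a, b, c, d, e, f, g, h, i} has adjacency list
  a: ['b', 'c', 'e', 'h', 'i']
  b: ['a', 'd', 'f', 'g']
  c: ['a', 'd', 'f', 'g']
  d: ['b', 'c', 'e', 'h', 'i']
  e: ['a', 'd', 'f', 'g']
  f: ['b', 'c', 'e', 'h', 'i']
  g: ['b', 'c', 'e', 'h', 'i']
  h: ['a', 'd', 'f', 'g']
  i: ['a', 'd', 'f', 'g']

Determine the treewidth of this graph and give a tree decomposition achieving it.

Treewidth 4.
One optimal decomposition is:
Bags: B1 = {a, d, f, g, h}  B2 = {a, d, f, g, i}  B3 = {a, c, d, f, g}  B4 = {a, b, d, f, g}  B5 = {a, d, e, f, g}
Tree: B1–B2, B2–B3, B3–B4, B4–B5

The largest bag has 5 vertices, giving width 4; this decomposition certifies tw(G) ≤ 4. For the lower bound: the 5 vertex sets {d,h}, {f,i}, {a,c}, {g}, {b} are disjoint, each induces a connected subgraph, and every pair is joined by at least one edge of G. Contracting each set to a single vertex therefore yields K_{5} as a minor, and since treewidth is minor-monotone, tw(G) ≥ tw(K_{5}) = 4. Hence tw(G) = 4 exactly.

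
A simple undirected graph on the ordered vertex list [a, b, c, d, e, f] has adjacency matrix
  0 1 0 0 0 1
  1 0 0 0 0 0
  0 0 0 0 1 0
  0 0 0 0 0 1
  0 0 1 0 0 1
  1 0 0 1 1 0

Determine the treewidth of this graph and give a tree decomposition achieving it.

Treewidth 1.
One such decomposition:
Bags: B1 = {d, f}  B2 = {a, f}  B3 = {e, f}  B4 = {a, b}  B5 = {c, e}
Tree: B1–B2, B2–B3, B2–B4, B3–B5

The largest bag has 2 vertices, giving width 1; this decomposition certifies tw(G) ≤ 1. Any graph with an edge has treewidth ≥ 1, and G has the edge f–d. The upper and lower bounds meet at 1, so that is the treewidth.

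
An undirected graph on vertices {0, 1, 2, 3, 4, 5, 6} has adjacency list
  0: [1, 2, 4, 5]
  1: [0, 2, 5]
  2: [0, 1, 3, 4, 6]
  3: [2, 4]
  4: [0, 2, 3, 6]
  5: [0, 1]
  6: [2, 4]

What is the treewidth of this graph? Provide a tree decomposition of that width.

Each bag holds 3 vertices, so the decomposition has width 2, which upper-bounds the treewidth. On the other hand G contains the 3-clique {0, 1, 2}. A clique must lie in a single bag of any decomposition, so no decomposition can have width below 2. The upper and lower bounds meet at 2, so that is the treewidth.

Treewidth 2.
One optimal decomposition is:
Bags: B1 = {0, 1, 2}  B2 = {0, 2, 4}  B3 = {2, 4, 6}  B4 = {0, 1, 5}  B5 = {2, 3, 4}
Tree: B1–B2, B2–B3, B1–B4, B3–B5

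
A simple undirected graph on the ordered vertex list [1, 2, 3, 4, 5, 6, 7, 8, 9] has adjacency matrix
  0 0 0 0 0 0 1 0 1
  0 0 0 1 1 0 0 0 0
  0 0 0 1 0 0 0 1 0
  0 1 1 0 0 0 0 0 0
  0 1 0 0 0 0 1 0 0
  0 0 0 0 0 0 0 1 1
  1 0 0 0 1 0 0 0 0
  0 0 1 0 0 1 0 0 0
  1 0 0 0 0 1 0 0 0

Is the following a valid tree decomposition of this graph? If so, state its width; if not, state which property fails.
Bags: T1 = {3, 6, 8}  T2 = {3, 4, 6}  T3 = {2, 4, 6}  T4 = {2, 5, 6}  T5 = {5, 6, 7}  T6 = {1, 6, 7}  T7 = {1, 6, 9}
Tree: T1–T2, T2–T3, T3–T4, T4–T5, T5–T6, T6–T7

Every vertex of G appears in some bag (union = {1, 2, 3, 4, 5, 6, 7, 8, 9}); every edge is covered by a bag; and for each vertex v the set of bags containing v is connected in the bag tree. The decomposition is therefore valid. The largest bag has 3 vertices, so the width is 2.

Yes; width 2.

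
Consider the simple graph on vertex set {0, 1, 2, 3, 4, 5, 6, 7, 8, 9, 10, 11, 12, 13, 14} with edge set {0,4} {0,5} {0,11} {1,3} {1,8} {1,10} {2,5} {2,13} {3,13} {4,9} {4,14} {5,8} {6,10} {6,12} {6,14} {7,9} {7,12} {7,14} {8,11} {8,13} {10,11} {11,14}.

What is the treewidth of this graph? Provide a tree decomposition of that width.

Each bag holds 4 vertices, so the decomposition has width 3, which upper-bounds the treewidth. For the lower bound: the 4 vertex sets {7,9,12}, {6}, {14}, {0,4,10,11} are disjoint, each induces a connected subgraph, and every pair is joined by at least one edge of G. Contracting each set to a single vertex therefore yields K_{4} as a minor, and since treewidth is minor-monotone, tw(G) ≥ tw(K_{4}) = 3. The upper and lower bounds meet at 3, so that is the treewidth.

Treewidth 3.
Bags: B1 = {6, 7, 9, 12}  B2 = {6, 7, 9, 14}  B3 = {4, 6, 9, 14}  B4 = {4, 6, 10, 14}  B5 = {4, 10, 11, 14}  B6 = {0, 4, 10, 11}  B7 = {0, 1, 10, 11}  B8 = {0, 1, 8, 11}  B9 = {0, 1, 5, 8}  B10 = {1, 3, 5, 8}  B11 = {3, 5, 8, 13}  B12 = {2, 3, 5, 13}
Tree: B1–B2, B2–B3, B3–B4, B4–B5, B5–B6, B6–B7, B7–B8, B8–B9, B9–B10, B10–B11, B11–B12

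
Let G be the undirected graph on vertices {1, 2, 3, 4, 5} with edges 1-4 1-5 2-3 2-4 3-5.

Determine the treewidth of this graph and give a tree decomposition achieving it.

Treewidth 2.
Bags: B1 = {1, 3, 5}  B2 = {1, 3, 4}  B3 = {2, 3, 4}
Tree: B1–B2, B2–B3

Each bag holds 3 vertices, so the decomposition has width 2, which upper-bounds the treewidth. The edges 3–5–1–4–2–3 form a cycle, so G is not a tree and its treewidth is at least 2. Combining the bounds, tw(G) = 2.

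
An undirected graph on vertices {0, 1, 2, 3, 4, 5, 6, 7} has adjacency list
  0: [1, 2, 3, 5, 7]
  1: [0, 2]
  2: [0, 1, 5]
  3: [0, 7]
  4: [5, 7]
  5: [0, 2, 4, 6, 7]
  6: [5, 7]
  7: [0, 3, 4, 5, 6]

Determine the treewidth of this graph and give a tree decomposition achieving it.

Treewidth 2.
Bags: B1 = {4, 5, 7}  B2 = {0, 5, 7}  B3 = {0, 2, 5}  B4 = {0, 1, 2}  B5 = {0, 3, 7}  B6 = {5, 6, 7}
Tree: B1–B2, B2–B3, B3–B4, B2–B5, B2–B6

The largest bag has 3 vertices, giving width 2; this decomposition certifies tw(G) ≤ 2. On the other hand G contains the 3-clique {0, 1, 2}. A clique must lie in a single bag of any decomposition, so no decomposition can have width below 2. Therefore the treewidth is 2.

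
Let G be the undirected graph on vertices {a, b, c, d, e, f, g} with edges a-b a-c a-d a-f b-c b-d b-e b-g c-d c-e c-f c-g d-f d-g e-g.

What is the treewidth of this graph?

3

A width-3 tree decomposition is:
Bags: B1 = {b, c, d, g}  B2 = {a, b, c, d}  B3 = {b, c, e, g}  B4 = {a, c, d, f}
Tree: B1–B2, B1–B3, B2–B4
Each bag holds 4 vertices, so the decomposition has width 3, which upper-bounds the treewidth. For the lower bound, the 4 vertices {a, c, d, f} are pairwise adjacent, and any tree decomposition puts a clique entirely inside one bag — forcing width ≥ 3. Therefore the treewidth is 3.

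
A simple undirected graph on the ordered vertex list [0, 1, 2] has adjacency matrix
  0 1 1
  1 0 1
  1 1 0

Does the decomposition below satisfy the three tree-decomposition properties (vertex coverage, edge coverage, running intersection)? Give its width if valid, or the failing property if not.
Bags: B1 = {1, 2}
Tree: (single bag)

A tree decomposition must satisfy three properties: every vertex lies in some bag; for every edge, both endpoints lie together in some bag; and for every vertex, the bags containing it form a connected subtree. Here vertex 0 appears in no bag, so the decomposition is invalid.

No — vertex 0 appears in no bag.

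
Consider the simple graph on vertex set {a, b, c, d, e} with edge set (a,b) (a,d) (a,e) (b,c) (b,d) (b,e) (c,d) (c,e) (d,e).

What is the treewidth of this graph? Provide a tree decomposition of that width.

The largest bag has 4 vertices, giving width 3; this decomposition certifies tw(G) ≤ 3. On the other hand G contains the 4-clique {b, c, d, e}. A clique must lie in a single bag of any decomposition, so no decomposition can have width below 3. Combining the bounds, tw(G) = 3.

Treewidth 3.
One optimal decomposition is:
Bags: B1 = {a, b, d, e}  B2 = {b, c, d, e}
Tree: B1–B2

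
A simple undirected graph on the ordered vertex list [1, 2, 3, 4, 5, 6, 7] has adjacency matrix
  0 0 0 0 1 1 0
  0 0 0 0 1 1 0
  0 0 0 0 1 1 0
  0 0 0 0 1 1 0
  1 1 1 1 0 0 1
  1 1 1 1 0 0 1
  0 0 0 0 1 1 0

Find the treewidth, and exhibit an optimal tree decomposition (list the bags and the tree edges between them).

Treewidth 2.
One such decomposition:
Bags: B1 = {5, 6, 7}  B2 = {2, 5, 6}  B3 = {1, 5, 6}  B4 = {4, 5, 6}  B5 = {3, 5, 6}
Tree: B1–B2, B2–B3, B3–B4, B4–B5

The largest bag has 3 vertices, giving width 2; this decomposition certifies tw(G) ≤ 2. For the lower bound, G contains the cycle 6–7–5–2–6, so G is not a forest; only forests have treewidth ≤ 1, hence tw(G) ≥ 2. Combining the bounds, tw(G) = 2.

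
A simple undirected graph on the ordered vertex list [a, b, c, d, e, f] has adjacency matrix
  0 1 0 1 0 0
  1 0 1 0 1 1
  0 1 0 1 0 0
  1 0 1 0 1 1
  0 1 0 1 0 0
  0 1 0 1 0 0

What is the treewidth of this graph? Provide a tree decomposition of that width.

Treewidth 2.
Bags: B1 = {b, c, d}  B2 = {b, d, e}  B3 = {b, d, f}  B4 = {a, b, d}
Tree: B1–B2, B2–B3, B3–B4

The largest bag has 3 vertices, giving width 2; this decomposition certifies tw(G) ≤ 2. Since c–d–e–b–c is a cycle in G, G is not acyclic. Forests are exactly the graphs of treewidth ≤ 1, so tw(G) ≥ 2. Combining the bounds, tw(G) = 2.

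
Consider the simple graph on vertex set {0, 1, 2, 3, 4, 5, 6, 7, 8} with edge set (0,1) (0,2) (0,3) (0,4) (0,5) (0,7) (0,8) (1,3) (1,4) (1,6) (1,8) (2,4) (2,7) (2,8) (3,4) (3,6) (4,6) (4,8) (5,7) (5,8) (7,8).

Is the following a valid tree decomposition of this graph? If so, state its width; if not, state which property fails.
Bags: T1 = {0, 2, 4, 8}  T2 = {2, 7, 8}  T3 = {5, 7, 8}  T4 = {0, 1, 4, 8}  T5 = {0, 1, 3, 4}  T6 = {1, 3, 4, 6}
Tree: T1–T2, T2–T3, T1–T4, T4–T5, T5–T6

A tree decomposition must satisfy three properties: every vertex lies in some bag; for every edge, both endpoints lie together in some bag; and for every vertex, the bags containing it form a connected subtree. Here edge (0,7) lies in no bag, so the decomposition is invalid.

No — edge (0,7) lies in no bag.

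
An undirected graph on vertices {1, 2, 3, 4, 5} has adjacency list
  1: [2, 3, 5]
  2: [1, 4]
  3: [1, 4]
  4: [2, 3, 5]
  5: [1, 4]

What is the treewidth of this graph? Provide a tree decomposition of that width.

Every bag has size at most 3, so the width is 3 − 1 = 2 and tw(G) ≤ 2. The edges 4–3–1–5–4 form a cycle, so G is not a tree and its treewidth is at least 2. Hence tw(G) = 2 exactly.

Treewidth 2.
One such decomposition:
Bags: B1 = {1, 3, 4}  B2 = {1, 4, 5}  B3 = {1, 2, 4}
Tree: B1–B2, B2–B3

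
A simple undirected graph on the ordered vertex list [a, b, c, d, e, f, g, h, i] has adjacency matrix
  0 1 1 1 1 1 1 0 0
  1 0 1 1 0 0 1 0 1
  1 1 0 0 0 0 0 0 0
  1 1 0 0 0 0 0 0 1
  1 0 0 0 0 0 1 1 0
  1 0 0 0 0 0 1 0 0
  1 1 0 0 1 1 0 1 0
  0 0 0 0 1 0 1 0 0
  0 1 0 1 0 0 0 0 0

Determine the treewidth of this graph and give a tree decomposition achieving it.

Every bag has size at most 3, so the width is 3 − 1 = 2 and tw(G) ≤ 2. For the lower bound, the 3 vertices {e, g, h} are pairwise adjacent, and any tree decomposition puts a clique entirely inside one bag — forcing width ≥ 2. The upper and lower bounds meet at 2, so that is the treewidth.

Treewidth 2.
One such decomposition:
Bags: B1 = {e, g, h}  B2 = {a, e, g}  B3 = {a, b, g}  B4 = {a, b, d}  B5 = {a, f, g}  B6 = {a, b, c}  B7 = {b, d, i}
Tree: B1–B2, B2–B3, B3–B4, B2–B5, B3–B6, B4–B7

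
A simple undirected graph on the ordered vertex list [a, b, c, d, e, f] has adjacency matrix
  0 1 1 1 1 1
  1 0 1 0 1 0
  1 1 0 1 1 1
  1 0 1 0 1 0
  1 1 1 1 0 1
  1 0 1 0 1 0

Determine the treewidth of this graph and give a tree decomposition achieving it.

Treewidth 3.
One optimal decomposition is:
Bags: B1 = {a, b, c, e}  B2 = {a, c, e, f}  B3 = {a, c, d, e}
Tree: B1–B2, B2–B3

Each bag holds 4 vertices, so the decomposition has width 3, which upper-bounds the treewidth. On the other hand G contains the 4-clique {a, c, d, e}. A clique must lie in a single bag of any decomposition, so no decomposition can have width below 3. The upper and lower bounds meet at 3, so that is the treewidth.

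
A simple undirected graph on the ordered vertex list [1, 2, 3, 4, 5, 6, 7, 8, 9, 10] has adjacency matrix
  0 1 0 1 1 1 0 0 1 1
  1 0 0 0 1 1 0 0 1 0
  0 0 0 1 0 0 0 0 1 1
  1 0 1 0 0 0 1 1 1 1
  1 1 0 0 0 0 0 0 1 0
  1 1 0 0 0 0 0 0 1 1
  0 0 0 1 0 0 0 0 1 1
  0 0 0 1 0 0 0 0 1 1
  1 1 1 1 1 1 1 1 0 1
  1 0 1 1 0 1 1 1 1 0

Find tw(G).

A width-3 tree decomposition is:
Bags: B1 = {1, 6, 9, 10}  B2 = {1, 2, 6, 9}  B3 = {1, 4, 9, 10}  B4 = {3, 4, 9, 10}  B5 = {1, 2, 5, 9}  B6 = {4, 7, 9, 10}  B7 = {4, 8, 9, 10}
Tree: B1–B2, B1–B3, B3–B4, B2–B5, B4–B6, B4–B7
Each bag holds 4 vertices, so the decomposition has width 3, which upper-bounds the treewidth. On the other hand G contains the 4-clique {1, 2, 5, 9}. A clique must lie in a single bag of any decomposition, so no decomposition can have width below 3. Therefore the treewidth is 3.

3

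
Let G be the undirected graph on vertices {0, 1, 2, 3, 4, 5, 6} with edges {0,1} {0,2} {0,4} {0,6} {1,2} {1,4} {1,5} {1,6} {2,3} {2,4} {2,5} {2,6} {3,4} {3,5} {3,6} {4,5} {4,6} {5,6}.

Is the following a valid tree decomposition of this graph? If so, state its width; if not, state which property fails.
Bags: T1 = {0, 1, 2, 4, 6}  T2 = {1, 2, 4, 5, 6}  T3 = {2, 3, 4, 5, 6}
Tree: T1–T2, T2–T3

Yes; width 4.

Checking the three conditions: (i) the bags cover all of {0, 1, 2, 3, 4, 5, 6}; (ii) for each edge, some bag contains both endpoints; (iii) the bags containing any fixed vertex form a subtree. All hold, so the decomposition is valid with width 5 − 1 = 4.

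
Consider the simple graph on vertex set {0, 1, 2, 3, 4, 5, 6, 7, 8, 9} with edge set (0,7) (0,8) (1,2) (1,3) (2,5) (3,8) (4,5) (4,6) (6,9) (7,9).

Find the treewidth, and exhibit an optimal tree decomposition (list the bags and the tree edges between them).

Each bag holds 3 vertices, so the decomposition has width 2, which upper-bounds the treewidth. The edges 2–1–3–8–0–7–9–6–4–5–2 form a cycle, so G is not a tree and its treewidth is at least 2. Hence tw(G) = 2 exactly.

Treewidth 2.
One such decomposition:
Bags: B1 = {1, 2, 3}  B2 = {2, 3, 8}  B3 = {0, 2, 8}  B4 = {0, 2, 7}  B5 = {2, 7, 9}  B6 = {2, 6, 9}  B7 = {2, 4, 6}  B8 = {2, 4, 5}
Tree: B1–B2, B2–B3, B3–B4, B4–B5, B5–B6, B6–B7, B7–B8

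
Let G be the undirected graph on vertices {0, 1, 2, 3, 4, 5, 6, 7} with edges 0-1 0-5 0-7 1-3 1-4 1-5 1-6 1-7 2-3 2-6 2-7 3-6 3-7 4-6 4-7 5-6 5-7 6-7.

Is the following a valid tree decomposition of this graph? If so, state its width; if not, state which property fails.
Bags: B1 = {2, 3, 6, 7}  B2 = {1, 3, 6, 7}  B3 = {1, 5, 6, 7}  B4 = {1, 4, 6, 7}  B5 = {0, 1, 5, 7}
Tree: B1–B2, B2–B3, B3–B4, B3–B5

Every vertex of G appears in some bag (union = {0, 1, 2, 3, 4, 5, 6, 7}); every edge is covered by a bag; and for each vertex v the set of bags containing v is connected in the bag tree. The decomposition is therefore valid. The largest bag has 4 vertices, so the width is 3.

Yes; width 3.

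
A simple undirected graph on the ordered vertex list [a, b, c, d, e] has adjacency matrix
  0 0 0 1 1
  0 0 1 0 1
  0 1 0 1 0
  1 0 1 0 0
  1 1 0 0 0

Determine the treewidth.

A width-2 tree decomposition is:
Bags: B1 = {b, c, e}  B2 = {a, c, e}  B3 = {a, c, d}
Tree: B1–B2, B2–B3
Each bag holds 3 vertices, so the decomposition has width 2, which upper-bounds the treewidth. The edges c–b–e–a–d–c form a cycle, so G is not a tree and its treewidth is at least 2. Hence tw(G) = 2 exactly.

2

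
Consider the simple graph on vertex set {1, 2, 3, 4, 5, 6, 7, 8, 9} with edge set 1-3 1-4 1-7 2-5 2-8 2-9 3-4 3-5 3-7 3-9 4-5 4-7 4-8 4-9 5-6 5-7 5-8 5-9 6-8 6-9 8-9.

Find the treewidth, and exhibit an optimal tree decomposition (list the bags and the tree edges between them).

Treewidth 3.
Bags: B1 = {4, 5, 8, 9}  B2 = {2, 5, 8, 9}  B3 = {3, 4, 5, 9}  B4 = {5, 6, 8, 9}  B5 = {3, 4, 5, 7}  B6 = {1, 3, 4, 7}
Tree: B1–B2, B1–B3, B2–B4, B3–B5, B5–B6

Every bag has size at most 4, so the width is 4 − 1 = 3 and tw(G) ≤ 3. On the other hand G contains the 4-clique {1, 3, 4, 7}. A clique must lie in a single bag of any decomposition, so no decomposition can have width below 3. Combining the bounds, tw(G) = 3.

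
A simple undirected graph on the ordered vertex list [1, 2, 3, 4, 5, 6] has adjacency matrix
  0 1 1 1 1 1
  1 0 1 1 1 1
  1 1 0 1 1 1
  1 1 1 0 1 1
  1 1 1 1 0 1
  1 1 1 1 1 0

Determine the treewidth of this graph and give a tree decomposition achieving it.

Treewidth 5.
Bags: B1 = {1, 2, 3, 4, 5, 6}
Tree: (single bag)

A single bag containing all 6 vertices is trivially a valid decomposition of width 5. On the other hand G contains the 6-clique {1, 2, 3, 4, 5, 6}. A clique must lie in a single bag of any decomposition, so no decomposition can have width below 5. Combining the bounds, tw(G) = 5.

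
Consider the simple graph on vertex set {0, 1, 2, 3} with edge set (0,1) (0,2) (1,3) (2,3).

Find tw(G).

2

A width-2 tree decomposition is:
Bags: B1 = {1, 2, 3}  B2 = {0, 1, 2}
Tree: B1–B2
Each bag holds 3 vertices, so the decomposition has width 2, which upper-bounds the treewidth. The edges 2–3–1–0–2 form a cycle, so G is not a tree and its treewidth is at least 2. Hence tw(G) = 2 exactly.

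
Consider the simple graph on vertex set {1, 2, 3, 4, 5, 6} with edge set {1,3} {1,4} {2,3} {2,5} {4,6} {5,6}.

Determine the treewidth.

A width-2 tree decomposition is:
Bags: B1 = {4, 5, 6}  B2 = {2, 4, 5}  B3 = {2, 3, 4}  B4 = {1, 3, 4}
Tree: B1–B2, B2–B3, B3–B4
Every bag has size at most 3, so the width is 3 − 1 = 2 and tw(G) ≤ 2. Since 4–6–5–2–3–1–4 is a cycle in G, G is not acyclic. Forests are exactly the graphs of treewidth ≤ 1, so tw(G) ≥ 2. Therefore the treewidth is 2.

2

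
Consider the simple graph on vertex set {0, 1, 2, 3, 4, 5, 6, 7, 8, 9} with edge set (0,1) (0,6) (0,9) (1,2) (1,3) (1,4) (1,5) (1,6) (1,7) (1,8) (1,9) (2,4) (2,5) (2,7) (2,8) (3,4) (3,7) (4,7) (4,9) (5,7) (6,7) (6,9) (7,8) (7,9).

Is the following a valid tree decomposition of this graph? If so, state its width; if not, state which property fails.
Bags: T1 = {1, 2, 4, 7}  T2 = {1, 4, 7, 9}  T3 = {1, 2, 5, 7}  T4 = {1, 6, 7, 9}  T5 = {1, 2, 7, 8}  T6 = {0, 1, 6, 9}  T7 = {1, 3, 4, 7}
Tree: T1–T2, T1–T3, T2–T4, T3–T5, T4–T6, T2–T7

Checking the three conditions: (i) the bags cover all of {0, 1, 2, 3, 4, 5, 6, 7, 8, 9}; (ii) for each edge, some bag contains both endpoints; (iii) the bags containing any fixed vertex form a subtree. All hold, so the decomposition is valid with width 4 − 1 = 3.

Yes; width 3.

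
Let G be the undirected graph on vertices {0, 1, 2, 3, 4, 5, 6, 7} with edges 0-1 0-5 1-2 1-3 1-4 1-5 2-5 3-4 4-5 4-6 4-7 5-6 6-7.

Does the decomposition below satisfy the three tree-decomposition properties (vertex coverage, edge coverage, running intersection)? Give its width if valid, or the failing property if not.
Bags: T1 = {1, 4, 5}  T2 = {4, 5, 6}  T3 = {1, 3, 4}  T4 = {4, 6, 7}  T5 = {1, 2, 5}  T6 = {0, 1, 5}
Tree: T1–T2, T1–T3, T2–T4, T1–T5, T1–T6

Every vertex of G appears in some bag (union = {0, 1, 2, 3, 4, 5, 6, 7}); every edge is covered by a bag; and for each vertex v the set of bags containing v is connected in the bag tree. The decomposition is therefore valid. The largest bag has 3 vertices, so the width is 2.

Yes; width 2.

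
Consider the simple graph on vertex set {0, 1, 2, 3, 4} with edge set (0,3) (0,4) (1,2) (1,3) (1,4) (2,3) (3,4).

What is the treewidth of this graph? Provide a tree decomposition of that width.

The largest bag has 3 vertices, giving width 2; this decomposition certifies tw(G) ≤ 2. Conversely, {0, 3, 4} is a clique of size 3, and the vertices of any clique must share a bag in every tree decomposition; so some bag has ≥ 3 vertices and tw(G) ≥ 2. Combining the bounds, tw(G) = 2.

Treewidth 2.
One such decomposition:
Bags: B1 = {0, 3, 4}  B2 = {1, 3, 4}  B3 = {1, 2, 3}
Tree: B1–B2, B2–B3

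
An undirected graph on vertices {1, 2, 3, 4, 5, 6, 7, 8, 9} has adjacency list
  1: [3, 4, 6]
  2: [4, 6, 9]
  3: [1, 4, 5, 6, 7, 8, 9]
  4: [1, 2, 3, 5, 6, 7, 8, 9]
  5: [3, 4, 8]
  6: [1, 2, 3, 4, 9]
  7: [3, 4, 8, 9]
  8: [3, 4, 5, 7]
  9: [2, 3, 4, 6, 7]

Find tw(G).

A width-3 tree decomposition is:
Bags: B1 = {3, 4, 7, 9}  B2 = {3, 4, 6, 9}  B3 = {3, 4, 7, 8}  B4 = {2, 4, 6, 9}  B5 = {1, 3, 4, 6}  B6 = {3, 4, 5, 8}
Tree: B1–B2, B1–B3, B2–B4, B2–B5, B3–B6
Every bag has size at most 4, so the width is 4 − 1 = 3 and tw(G) ≤ 3. On the other hand G contains the 4-clique {2, 4, 6, 9}. A clique must lie in a single bag of any decomposition, so no decomposition can have width below 3. Hence tw(G) = 3 exactly.

3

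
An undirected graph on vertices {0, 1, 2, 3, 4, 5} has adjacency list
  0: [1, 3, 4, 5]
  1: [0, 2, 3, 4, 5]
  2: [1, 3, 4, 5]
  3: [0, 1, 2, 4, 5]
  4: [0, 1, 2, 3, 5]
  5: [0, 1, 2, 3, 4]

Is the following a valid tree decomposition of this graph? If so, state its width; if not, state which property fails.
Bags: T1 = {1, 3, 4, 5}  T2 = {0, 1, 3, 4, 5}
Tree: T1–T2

A tree decomposition must satisfy three properties: every vertex lies in some bag; for every edge, both endpoints lie together in some bag; and for every vertex, the bags containing it form a connected subtree. Here vertex 2 appears in no bag, so the decomposition is invalid.

No — vertex 2 appears in no bag.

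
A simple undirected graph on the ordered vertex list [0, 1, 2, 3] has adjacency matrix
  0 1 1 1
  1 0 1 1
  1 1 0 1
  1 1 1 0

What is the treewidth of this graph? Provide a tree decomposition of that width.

Treewidth 3.
One optimal decomposition is:
Bags: B1 = {0, 1, 2, 3}
Tree: (single bag)

A single bag containing all 4 vertices is trivially a valid decomposition of width 3. On the other hand G contains the 4-clique {0, 1, 2, 3}. A clique must lie in a single bag of any decomposition, so no decomposition can have width below 3. Combining the bounds, tw(G) = 3.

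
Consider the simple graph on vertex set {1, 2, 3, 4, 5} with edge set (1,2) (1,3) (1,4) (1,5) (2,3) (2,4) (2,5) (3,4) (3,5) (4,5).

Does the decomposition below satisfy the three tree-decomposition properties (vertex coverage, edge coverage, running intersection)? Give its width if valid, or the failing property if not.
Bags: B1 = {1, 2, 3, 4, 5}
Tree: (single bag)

Checking the three conditions: (i) the bags cover all of {1, 2, 3, 4, 5}; (ii) for each edge, some bag contains both endpoints; (iii) the bags containing any fixed vertex form a subtree. All hold, so the decomposition is valid with width 5 − 1 = 4.

Yes; width 4.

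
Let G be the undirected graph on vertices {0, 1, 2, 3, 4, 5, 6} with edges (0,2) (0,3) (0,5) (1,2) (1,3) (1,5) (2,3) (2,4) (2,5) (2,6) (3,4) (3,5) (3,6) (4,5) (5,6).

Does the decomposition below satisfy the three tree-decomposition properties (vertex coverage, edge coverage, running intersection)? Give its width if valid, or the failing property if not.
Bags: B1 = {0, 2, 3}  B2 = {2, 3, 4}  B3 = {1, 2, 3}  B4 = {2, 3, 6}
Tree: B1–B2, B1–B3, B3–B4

A tree decomposition must satisfy three properties: every vertex lies in some bag; for every edge, both endpoints lie together in some bag; and for every vertex, the bags containing it form a connected subtree. Here vertex 5 appears in no bag, so the decomposition is invalid.

No — vertex 5 appears in no bag.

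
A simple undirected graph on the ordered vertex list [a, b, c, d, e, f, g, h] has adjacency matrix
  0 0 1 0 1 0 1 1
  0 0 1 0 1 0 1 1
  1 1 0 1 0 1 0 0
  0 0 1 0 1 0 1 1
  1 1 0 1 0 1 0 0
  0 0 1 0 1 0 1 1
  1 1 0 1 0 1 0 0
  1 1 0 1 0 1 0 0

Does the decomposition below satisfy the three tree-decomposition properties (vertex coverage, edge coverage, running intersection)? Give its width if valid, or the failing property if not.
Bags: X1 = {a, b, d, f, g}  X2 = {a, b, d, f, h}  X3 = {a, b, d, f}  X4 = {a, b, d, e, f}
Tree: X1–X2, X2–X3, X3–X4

No — vertex c appears in no bag.

A tree decomposition must satisfy three properties: every vertex lies in some bag; for every edge, both endpoints lie together in some bag; and for every vertex, the bags containing it form a connected subtree. Here vertex c appears in no bag, so the decomposition is invalid.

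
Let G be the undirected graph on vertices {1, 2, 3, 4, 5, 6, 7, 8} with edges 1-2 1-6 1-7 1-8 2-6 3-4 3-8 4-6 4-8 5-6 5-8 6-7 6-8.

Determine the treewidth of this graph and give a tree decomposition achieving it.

Every bag has size at most 3, so the width is 3 − 1 = 2 and tw(G) ≤ 2. Conversely, {3, 4, 8} is a clique of size 3, and the vertices of any clique must share a bag in every tree decomposition; so some bag has ≥ 3 vertices and tw(G) ≥ 2. The upper and lower bounds meet at 2, so that is the treewidth.

Treewidth 2.
One such decomposition:
Bags: B1 = {1, 6, 8}  B2 = {4, 6, 8}  B3 = {1, 6, 7}  B4 = {3, 4, 8}  B5 = {5, 6, 8}  B6 = {1, 2, 6}
Tree: B1–B2, B1–B3, B2–B4, B1–B5, B1–B6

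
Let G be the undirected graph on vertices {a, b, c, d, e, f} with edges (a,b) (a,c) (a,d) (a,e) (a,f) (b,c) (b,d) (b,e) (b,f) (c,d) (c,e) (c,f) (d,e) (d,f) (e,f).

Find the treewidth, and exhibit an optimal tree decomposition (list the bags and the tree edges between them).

Treewidth 5.
One such decomposition:
Bags: B1 = {a, b, c, d, e, f}
Tree: (single bag)

A single bag containing all 6 vertices is trivially a valid decomposition of width 5. Conversely, {a, b, c, d, e, f} is a clique of size 6, and the vertices of any clique must share a bag in every tree decomposition; so some bag has ≥ 6 vertices and tw(G) ≥ 5. Therefore the treewidth is 5.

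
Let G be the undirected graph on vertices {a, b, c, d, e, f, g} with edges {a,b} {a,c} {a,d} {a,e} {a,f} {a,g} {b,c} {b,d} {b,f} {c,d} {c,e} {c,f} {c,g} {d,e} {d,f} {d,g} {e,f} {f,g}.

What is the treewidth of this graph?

4

A width-4 tree decomposition is:
Bags: B1 = {a, c, d, f, g}  B2 = {a, c, d, e, f}  B3 = {a, b, c, d, f}
Tree: B1–B2, B2–B3
Each bag holds 5 vertices, so the decomposition has width 4, which upper-bounds the treewidth. Conversely, {a, c, d, f, g} is a clique of size 5, and the vertices of any clique must share a bag in every tree decomposition; so some bag has ≥ 5 vertices and tw(G) ≥ 4. The upper and lower bounds meet at 4, so that is the treewidth.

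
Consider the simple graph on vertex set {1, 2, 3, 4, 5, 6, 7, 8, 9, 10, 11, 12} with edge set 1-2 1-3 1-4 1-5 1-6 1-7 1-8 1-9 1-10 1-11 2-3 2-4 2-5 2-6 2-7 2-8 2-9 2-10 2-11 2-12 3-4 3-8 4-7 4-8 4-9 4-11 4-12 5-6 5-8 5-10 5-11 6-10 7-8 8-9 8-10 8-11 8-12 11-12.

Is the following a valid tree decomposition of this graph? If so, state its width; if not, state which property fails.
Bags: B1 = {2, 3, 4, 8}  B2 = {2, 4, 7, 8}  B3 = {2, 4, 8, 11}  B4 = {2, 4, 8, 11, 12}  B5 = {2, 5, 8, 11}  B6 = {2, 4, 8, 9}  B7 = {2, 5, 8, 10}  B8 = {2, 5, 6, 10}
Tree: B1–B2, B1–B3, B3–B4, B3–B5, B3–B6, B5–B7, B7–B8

A tree decomposition must satisfy three properties: every vertex lies in some bag; for every edge, both endpoints lie together in some bag; and for every vertex, the bags containing it form a connected subtree. Here vertex 1 appears in no bag, so the decomposition is invalid.

No — vertex 1 appears in no bag.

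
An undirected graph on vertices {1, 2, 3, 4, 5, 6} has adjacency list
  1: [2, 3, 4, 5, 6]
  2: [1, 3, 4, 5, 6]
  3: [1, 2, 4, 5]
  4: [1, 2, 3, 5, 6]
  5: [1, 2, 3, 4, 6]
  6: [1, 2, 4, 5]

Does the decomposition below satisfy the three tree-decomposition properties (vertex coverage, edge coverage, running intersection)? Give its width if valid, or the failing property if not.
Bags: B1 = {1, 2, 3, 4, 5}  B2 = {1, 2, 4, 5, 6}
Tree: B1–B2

Vertex coverage: the bags together contain {1, 2, 3, 4, 5, 6}, the full vertex set. Edge coverage: each edge of G has both endpoints in at least one bag. Running intersection: for every vertex, the bags containing it form a connected subtree. All three properties hold, so this is a valid tree decomposition of width max|bag| − 1 = 4, and hence tw(G) ≤ 4.

Yes; width 4.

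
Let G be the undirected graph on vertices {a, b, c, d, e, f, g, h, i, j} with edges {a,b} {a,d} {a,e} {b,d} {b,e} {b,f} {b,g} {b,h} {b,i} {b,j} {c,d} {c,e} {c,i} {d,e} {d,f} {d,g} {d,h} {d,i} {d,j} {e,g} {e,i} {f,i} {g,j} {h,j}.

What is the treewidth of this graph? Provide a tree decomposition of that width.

Treewidth 3.
One such decomposition:
Bags: B1 = {b, d, g, j}  B2 = {b, d, e, g}  B3 = {b, d, e, i}  B4 = {c, d, e, i}  B5 = {b, d, h, j}  B6 = {a, b, d, e}  B7 = {b, d, f, i}
Tree: B1–B2, B2–B3, B3–B4, B1–B5, B2–B6, B3–B7

The largest bag has 4 vertices, giving width 3; this decomposition certifies tw(G) ≤ 3. Conversely, {c, d, e, i} is a clique of size 4, and the vertices of any clique must share a bag in every tree decomposition; so some bag has ≥ 4 vertices and tw(G) ≥ 3. Hence tw(G) = 3 exactly.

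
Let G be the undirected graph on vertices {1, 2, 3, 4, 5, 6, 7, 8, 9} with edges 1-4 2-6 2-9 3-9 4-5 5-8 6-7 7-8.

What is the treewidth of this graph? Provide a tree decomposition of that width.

Treewidth 1.
Bags: B1 = {1, 4}  B2 = {4, 5}  B3 = {5, 8}  B4 = {7, 8}  B5 = {6, 7}  B6 = {2, 6}  B7 = {2, 9}  B8 = {3, 9}
Tree: B1–B2, B2–B3, B3–B4, B4–B5, B5–B6, B6–B7, B7–B8

Every bag has size at most 2, so the width is 2 − 1 = 1 and tw(G) ≤ 1. Any graph with an edge has treewidth ≥ 1, and G has the edge 1–4. Combining the bounds, tw(G) = 1.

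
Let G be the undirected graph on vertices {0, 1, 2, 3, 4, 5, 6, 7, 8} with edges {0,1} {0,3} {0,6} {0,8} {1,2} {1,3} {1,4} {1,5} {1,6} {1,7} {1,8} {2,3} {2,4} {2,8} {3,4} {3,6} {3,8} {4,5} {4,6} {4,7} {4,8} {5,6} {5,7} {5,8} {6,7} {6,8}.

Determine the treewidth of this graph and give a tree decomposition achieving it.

Each bag holds 5 vertices, so the decomposition has width 4, which upper-bounds the treewidth. Conversely, {0, 1, 3, 6, 8} is a clique of size 5, and the vertices of any clique must share a bag in every tree decomposition; so some bag has ≥ 5 vertices and tw(G) ≥ 4. Therefore the treewidth is 4.

Treewidth 4.
One optimal decomposition is:
Bags: B1 = {1, 3, 4, 6, 8}  B2 = {0, 1, 3, 6, 8}  B3 = {1, 4, 5, 6, 8}  B4 = {1, 4, 5, 6, 7}  B5 = {1, 2, 3, 4, 8}
Tree: B1–B2, B1–B3, B3–B4, B1–B5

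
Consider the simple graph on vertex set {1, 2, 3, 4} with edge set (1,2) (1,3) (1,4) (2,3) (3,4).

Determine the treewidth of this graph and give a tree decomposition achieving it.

Treewidth 2.
One such decomposition:
Bags: B1 = {1, 3, 4}  B2 = {1, 2, 3}
Tree: B1–B2

The largest bag has 3 vertices, giving width 2; this decomposition certifies tw(G) ≤ 2. For the lower bound, the 3 vertices {1, 2, 3} are pairwise adjacent, and any tree decomposition puts a clique entirely inside one bag — forcing width ≥ 2. Hence tw(G) = 2 exactly.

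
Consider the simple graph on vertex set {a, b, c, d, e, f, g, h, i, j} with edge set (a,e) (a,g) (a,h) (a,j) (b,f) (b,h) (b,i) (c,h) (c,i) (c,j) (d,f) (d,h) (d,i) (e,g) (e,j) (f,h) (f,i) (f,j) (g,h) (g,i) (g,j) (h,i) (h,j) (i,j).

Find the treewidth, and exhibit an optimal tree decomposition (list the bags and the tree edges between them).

Treewidth 3.
Bags: B1 = {c, h, i, j}  B2 = {g, h, i, j}  B3 = {a, g, h, j}  B4 = {f, h, i, j}  B5 = {b, f, h, i}  B6 = {d, f, h, i}  B7 = {a, e, g, j}
Tree: B1–B2, B2–B3, B2–B4, B4–B5, B4–B6, B3–B7

Each bag holds 4 vertices, so the decomposition has width 3, which upper-bounds the treewidth. Conversely, {a, e, g, j} is a clique of size 4, and the vertices of any clique must share a bag in every tree decomposition; so some bag has ≥ 4 vertices and tw(G) ≥ 3. Hence tw(G) = 3 exactly.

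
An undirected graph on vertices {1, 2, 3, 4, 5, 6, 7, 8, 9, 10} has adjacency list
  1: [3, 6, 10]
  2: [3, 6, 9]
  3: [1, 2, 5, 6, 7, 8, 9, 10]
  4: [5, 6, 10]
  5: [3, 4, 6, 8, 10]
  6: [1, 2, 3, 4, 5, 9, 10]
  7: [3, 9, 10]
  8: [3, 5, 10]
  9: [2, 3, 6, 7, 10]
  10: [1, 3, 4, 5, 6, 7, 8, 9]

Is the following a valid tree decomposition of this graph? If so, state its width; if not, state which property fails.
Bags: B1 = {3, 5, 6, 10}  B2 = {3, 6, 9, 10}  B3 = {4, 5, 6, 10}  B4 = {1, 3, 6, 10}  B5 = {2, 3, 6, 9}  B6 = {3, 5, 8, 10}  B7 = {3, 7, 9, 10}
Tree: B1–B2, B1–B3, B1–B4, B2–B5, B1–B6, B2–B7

Every vertex of G appears in some bag (union = {1, 2, 3, 4, 5, 6, 7, 8, 9, 10}); every edge is covered by a bag; and for each vertex v the set of bags containing v is connected in the bag tree. The decomposition is therefore valid. The largest bag has 4 vertices, so the width is 3.

Yes; width 3.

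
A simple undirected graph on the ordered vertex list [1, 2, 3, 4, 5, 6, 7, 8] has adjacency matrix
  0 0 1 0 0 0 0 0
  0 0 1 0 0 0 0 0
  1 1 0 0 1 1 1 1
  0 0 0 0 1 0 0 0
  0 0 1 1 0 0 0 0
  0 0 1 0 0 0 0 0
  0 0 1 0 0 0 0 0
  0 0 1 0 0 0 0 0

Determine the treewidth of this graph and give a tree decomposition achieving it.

Every bag has size at most 2, so the width is 2 − 1 = 1 and tw(G) ≤ 1. Since G has at least one edge (e.g. 3–5), it is not an edgeless graph, so tw(G) ≥ 1. The upper and lower bounds meet at 1, so that is the treewidth.

Treewidth 1.
Bags: B1 = {3, 5}  B2 = {3, 6}  B3 = {2, 3}  B4 = {3, 7}  B5 = {1, 3}  B6 = {4, 5}  B7 = {3, 8}
Tree: B1–B2, B1–B3, B3–B4, B4–B5, B1–B6, B4–B7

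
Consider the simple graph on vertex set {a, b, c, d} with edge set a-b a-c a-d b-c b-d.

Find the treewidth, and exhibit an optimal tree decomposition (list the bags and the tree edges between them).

The largest bag has 3 vertices, giving width 2; this decomposition certifies tw(G) ≤ 2. For the lower bound, the 3 vertices {a, b, d} are pairwise adjacent, and any tree decomposition puts a clique entirely inside one bag — forcing width ≥ 2. The upper and lower bounds meet at 2, so that is the treewidth.

Treewidth 2.
One optimal decomposition is:
Bags: B1 = {a, b, d}  B2 = {a, b, c}
Tree: B1–B2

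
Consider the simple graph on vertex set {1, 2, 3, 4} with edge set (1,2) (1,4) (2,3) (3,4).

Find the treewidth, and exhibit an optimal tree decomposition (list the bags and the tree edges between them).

Treewidth 2.
Bags: B1 = {1, 2, 3}  B2 = {1, 3, 4}
Tree: B1–B2

Every bag has size at most 3, so the width is 3 − 1 = 2 and tw(G) ≤ 2. Since 1–2–3–4–1 is a cycle in G, G is not acyclic. Forests are exactly the graphs of treewidth ≤ 1, so tw(G) ≥ 2. Hence tw(G) = 2 exactly.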